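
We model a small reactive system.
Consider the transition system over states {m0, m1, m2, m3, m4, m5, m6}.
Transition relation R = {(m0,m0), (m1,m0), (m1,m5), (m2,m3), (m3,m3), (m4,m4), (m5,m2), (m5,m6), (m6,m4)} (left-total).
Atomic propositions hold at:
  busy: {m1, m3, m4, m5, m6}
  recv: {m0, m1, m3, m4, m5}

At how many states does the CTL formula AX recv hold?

Sat(AX recv) = {s : every successor in {m0, m1, m3, m4, m5}} = {m0, m1, m2, m3, m4, m6}
|Sat(AX recv)| = |{m0, m1, m2, m3, m4, m6}| = 6.

6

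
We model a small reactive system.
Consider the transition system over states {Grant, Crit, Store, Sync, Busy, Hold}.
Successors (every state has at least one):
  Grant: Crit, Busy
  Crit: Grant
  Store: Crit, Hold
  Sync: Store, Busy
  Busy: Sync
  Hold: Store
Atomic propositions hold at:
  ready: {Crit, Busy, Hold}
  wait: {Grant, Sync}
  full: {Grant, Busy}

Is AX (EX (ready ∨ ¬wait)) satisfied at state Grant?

Sat(¬wait) = {Crit, Store, Busy, Hold}
Sat(ready ∨ ¬wait) = {Crit, Store, Busy, Hold}
Sat(EX (ready ∨ ¬wait)) = {s : some successor in {Crit, Store, Busy, Hold}} = {Grant, Store, Sync, Hold}
Sat(AX (EX (ready ∨ ¬wait))) = {s : every successor in {Grant, Store, Sync, Hold}} = {Crit, Busy, Hold}
Grant ∉ Sat(AX (EX (ready ∨ ¬wait))) = {Crit, Busy, Hold}, so the formula does not hold at Grant.

No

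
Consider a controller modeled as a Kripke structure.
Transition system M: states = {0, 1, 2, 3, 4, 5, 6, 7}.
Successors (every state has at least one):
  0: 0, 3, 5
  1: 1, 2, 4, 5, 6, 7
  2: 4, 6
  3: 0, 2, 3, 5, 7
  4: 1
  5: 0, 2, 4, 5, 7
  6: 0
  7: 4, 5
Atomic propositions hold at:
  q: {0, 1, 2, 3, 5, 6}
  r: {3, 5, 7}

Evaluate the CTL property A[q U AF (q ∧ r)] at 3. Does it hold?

Sat(q ∧ r) = {3, 5}
AF (q ∧ r): least fixpoint, start Z0 = {3, 5}, add states with every successor in Z. Already a fixed point.
Sat(AF (q ∧ r)) = {3, 5}
A[q U AF (q ∧ r)]: least fixpoint, start Z0 = Sat(AF (q ∧ r)) = {3, 5}, add states in Sat(q) with every successor in Z. Already a fixed point.
Sat(A[q U AF (q ∧ r)]) = {3, 5}
3 ∈ Sat(A[q U AF (q ∧ r)]) = {3, 5}, so the formula holds at 3.

Yes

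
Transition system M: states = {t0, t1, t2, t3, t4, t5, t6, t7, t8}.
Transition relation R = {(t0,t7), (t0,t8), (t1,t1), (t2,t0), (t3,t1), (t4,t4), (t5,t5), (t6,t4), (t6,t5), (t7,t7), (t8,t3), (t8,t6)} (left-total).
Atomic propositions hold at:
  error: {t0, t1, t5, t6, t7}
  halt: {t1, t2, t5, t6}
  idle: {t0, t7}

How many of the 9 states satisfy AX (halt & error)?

3

Sat(halt & error) = {t1, t5, t6}
Sat(AX (halt & error)) = {s : every successor in {t1, t5, t6}} = {t1, t3, t5}
|Sat(AX (halt & error))| = |{t1, t3, t5}| = 3.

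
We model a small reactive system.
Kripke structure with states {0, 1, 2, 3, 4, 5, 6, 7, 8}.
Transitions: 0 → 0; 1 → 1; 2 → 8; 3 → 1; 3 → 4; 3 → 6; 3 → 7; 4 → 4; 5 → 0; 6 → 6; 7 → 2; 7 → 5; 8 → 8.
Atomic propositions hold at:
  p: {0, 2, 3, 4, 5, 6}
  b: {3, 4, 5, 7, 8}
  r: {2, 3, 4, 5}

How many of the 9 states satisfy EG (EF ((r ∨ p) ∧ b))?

Sat(r ∨ p) = {0, 2, 3, 4, 5, 6}
Sat((r ∨ p) ∧ b) = {3, 4, 5}
EF ((r ∨ p) ∧ b): least fixpoint, start Z0 = {3, 4, 5}, add states with some successor in Z. Z1 = {3, 4, 5, 7}; fixed.
Sat(EF ((r ∨ p) ∧ b)) = {3, 4, 5, 7}
EG (EF ((r ∨ p) ∧ b)): greatest fixpoint, start Z0 = {3, 4, 5, 7}, keep only states in Sat with some successor in Z. Z1 = {3, 4, 7}; Z2 = {3, 4}; fixed.
Sat(EG (EF ((r ∨ p) ∧ b))) = {3, 4}
|Sat(EG (EF ((r ∨ p) ∧ b)))| = |{3, 4}| = 2.

2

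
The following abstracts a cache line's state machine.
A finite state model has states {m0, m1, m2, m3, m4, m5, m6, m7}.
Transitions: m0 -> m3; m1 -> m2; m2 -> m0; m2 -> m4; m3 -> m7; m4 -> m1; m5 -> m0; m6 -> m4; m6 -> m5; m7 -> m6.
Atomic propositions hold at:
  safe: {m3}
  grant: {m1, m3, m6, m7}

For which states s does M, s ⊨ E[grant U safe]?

{m3}

E[grant U safe]: least fixpoint, start Z0 = Sat(safe) = {m3}, add states in Sat(grant) with some successor in Z. Already a fixed point.
Sat(E[grant U safe]) = {m3}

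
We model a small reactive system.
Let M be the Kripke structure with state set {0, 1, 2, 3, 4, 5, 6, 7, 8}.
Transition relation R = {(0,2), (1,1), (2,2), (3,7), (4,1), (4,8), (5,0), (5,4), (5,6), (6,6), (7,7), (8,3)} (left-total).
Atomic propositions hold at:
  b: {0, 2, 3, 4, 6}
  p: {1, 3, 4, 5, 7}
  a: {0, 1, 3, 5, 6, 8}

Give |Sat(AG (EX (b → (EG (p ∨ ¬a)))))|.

Sat(¬a) = {2, 4, 7}
Sat(p ∨ ¬a) = {1, 2, 3, 4, 5, 7}
EG (p ∨ ¬a): greatest fixpoint, start Z0 = {1, 2, 3, 4, 5, 7}, keep only states in Sat with some successor in Z. Already a fixed point.
Sat(EG (p ∨ ¬a)) = {1, 2, 3, 4, 5, 7}
Sat(b → (EG (p ∨ ¬a))) = {1, 2, 3, 4, 5, 7, 8}
Sat(EX (b → (EG (p ∨ ¬a)))) = {s : some successor in {1, 2, 3, 4, 5, 7, 8}} = {0, 1, 2, 3, 4, 5, 7, 8}
AG (EX (b → (EG (p ∨ ¬a)))): greatest fixpoint, start Z0 = {0, 1, 2, 3, 4, 5, 7, 8}, keep only states in Sat with every successor in Z. Z1 = {0, 1, 2, 3, 4, 7, 8}; fixed.
Sat(AG (EX (b → (EG (p ∨ ¬a))))) = {0, 1, 2, 3, 4, 7, 8}
|Sat(AG (EX (b → (EG (p ∨ ¬a)))))| = |{0, 1, 2, 3, 4, 7, 8}| = 7.

7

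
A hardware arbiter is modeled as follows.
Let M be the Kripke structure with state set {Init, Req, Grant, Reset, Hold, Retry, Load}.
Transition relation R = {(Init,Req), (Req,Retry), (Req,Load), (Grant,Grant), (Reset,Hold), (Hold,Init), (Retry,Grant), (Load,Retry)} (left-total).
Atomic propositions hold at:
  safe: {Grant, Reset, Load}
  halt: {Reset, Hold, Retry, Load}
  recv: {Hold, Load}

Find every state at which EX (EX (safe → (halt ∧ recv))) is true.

{Init, Req, Reset, Hold}

Sat(halt ∧ recv) = {Hold, Load}
Sat(safe → (halt ∧ recv)) = {Init, Req, Hold, Retry, Load}
Sat(EX (safe → (halt ∧ recv))) = {s : some successor in {Init, Req, Hold, Retry, Load}} = {Init, Req, Reset, Hold, Load}
Sat(EX (EX (safe → (halt ∧ recv)))) = {s : some successor in {Init, Req, Reset, Hold, Load}} = {Init, Req, Reset, Hold}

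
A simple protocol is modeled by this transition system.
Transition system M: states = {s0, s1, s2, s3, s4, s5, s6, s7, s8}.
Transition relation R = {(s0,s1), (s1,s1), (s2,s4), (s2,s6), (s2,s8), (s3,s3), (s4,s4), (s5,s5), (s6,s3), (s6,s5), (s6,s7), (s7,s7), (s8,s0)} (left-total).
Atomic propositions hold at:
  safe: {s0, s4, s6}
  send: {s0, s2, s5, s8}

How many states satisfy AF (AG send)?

AG send: greatest fixpoint, start Z0 = {s0, s2, s5, s8}, keep only states in Sat with every successor in Z. Z1 = {s5, s8}; Z2 = {s5}; fixed.
Sat(AG send) = {s5}
AF (AG send): least fixpoint, start Z0 = {s5}, add states with every successor in Z. Already a fixed point.
Sat(AF (AG send)) = {s5}
|Sat(AF (AG send))| = |{s5}| = 1.

1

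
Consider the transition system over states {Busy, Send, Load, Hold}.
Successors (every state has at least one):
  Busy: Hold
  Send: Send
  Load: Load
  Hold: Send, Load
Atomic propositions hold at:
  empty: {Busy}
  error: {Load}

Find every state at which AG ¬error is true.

{Send}

Sat(¬error) = {Busy, Send, Hold}
AG ¬error: greatest fixpoint, start Z0 = {Busy, Send, Hold}, keep only states in Sat with every successor in Z. Z1 = {Busy, Send}; Z2 = {Send}; fixed.
Sat(AG ¬error) = {Send}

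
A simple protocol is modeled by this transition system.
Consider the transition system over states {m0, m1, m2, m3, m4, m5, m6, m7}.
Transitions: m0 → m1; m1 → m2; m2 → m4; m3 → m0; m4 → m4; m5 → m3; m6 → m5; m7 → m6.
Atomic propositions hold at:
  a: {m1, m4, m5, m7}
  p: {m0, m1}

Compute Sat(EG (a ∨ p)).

Sat(a ∨ p) = {m0, m1, m4, m5, m7}
EG (a ∨ p): greatest fixpoint, start Z0 = {m0, m1, m4, m5, m7}, keep only states in Sat with some successor in Z. Z1 = {m0, m4}; Z2 = {m4}; fixed.
Sat(EG (a ∨ p)) = {m4}

{m4}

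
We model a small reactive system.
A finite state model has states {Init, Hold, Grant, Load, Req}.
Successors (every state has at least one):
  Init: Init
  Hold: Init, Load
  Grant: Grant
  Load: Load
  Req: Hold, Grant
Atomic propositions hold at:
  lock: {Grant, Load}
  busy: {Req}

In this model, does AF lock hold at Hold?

No

AF lock: least fixpoint, start Z0 = {Grant, Load}, add states with every successor in Z. Already a fixed point.
Sat(AF lock) = {Grant, Load}
Hold ∉ Sat(AF lock) = {Grant, Load}, so the formula does not hold at Hold.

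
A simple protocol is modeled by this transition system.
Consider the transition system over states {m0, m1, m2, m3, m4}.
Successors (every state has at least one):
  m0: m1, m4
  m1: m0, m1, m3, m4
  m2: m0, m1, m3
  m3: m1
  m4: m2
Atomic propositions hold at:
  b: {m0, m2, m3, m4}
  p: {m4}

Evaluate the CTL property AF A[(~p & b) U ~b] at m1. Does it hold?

Sat(~p) = {m0, m1, m2, m3}
Sat(~p & b) = {m0, m2, m3}
Sat(~b) = {m1}
A[(~p & b) U ~b]: least fixpoint, start Z0 = Sat(~b) = {m1}, add states in Sat(~p & b) with every successor in Z. Z1 = {m1, m3}; fixed.
Sat(A[(~p & b) U ~b]) = {m1, m3}
AF A[(~p & b) U ~b]: least fixpoint, start Z0 = {m1, m3}, add states with every successor in Z. Already a fixed point.
Sat(AF A[(~p & b) U ~b]) = {m1, m3}
m1 ∈ Sat(AF A[(~p & b) U ~b]) = {m1, m3}, so the formula holds at m1.

Yes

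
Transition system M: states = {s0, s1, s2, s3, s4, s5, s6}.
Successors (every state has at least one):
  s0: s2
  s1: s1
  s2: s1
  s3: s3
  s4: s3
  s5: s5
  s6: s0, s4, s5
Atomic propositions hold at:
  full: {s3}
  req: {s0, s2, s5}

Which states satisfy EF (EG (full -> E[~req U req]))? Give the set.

{s0, s1, s2, s5, s6}

Sat(~req) = {s1, s3, s4, s6}
E[~req U req]: least fixpoint, start Z0 = Sat(req) = {s0, s2, s5}, add states in Sat(~req) with some successor in Z. Z1 = {s0, s2, s5, s6}; fixed.
Sat(E[~req U req]) = {s0, s2, s5, s6}
Sat(full -> E[~req U req]) = {s0, s1, s2, s4, s5, s6}
EG (full -> E[~req U req]): greatest fixpoint, start Z0 = {s0, s1, s2, s4, s5, s6}, keep only states in Sat with some successor in Z. Z1 = {s0, s1, s2, s5, s6}; fixed.
Sat(EG (full -> E[~req U req])) = {s0, s1, s2, s5, s6}
EF (EG (full -> E[~req U req])): least fixpoint, start Z0 = {s0, s1, s2, s5, s6}, add states with some successor in Z. Already a fixed point.
Sat(EF (EG (full -> E[~req U req]))) = {s0, s1, s2, s5, s6}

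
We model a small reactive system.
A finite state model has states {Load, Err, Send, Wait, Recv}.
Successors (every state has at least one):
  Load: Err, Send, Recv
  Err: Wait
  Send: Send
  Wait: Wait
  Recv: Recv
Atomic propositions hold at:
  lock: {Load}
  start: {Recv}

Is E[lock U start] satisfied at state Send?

E[lock U start]: least fixpoint, start Z0 = Sat(start) = {Recv}, add states in Sat(lock) with some successor in Z. Z1 = {Load, Recv}; fixed.
Sat(E[lock U start]) = {Load, Recv}
Send ∉ Sat(E[lock U start]) = {Load, Recv}, so the formula does not hold at Send.

No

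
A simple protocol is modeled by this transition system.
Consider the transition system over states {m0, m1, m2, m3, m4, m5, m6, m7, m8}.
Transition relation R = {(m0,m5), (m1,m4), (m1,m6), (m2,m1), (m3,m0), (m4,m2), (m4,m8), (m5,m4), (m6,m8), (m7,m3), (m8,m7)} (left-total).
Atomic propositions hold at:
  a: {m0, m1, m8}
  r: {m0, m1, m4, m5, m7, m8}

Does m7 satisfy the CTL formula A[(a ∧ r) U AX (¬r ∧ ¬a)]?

Yes

Sat(a ∧ r) = {m0, m1, m8}
Sat(¬r) = {m2, m3, m6}
Sat(¬a) = {m2, m3, m4, m5, m6, m7}
Sat(¬r ∧ ¬a) = {m2, m3, m6}
Sat(AX (¬r ∧ ¬a)) = {s : every successor in {m2, m3, m6}} = {m7}
A[(a ∧ r) U AX (¬r ∧ ¬a)]: least fixpoint, start Z0 = Sat(AX (¬r ∧ ¬a)) = {m7}, add states in Sat(a ∧ r) with every successor in Z. Z1 = {m7, m8}; fixed.
Sat(A[(a ∧ r) U AX (¬r ∧ ¬a)]) = {m7, m8}
m7 ∈ Sat(A[(a ∧ r) U AX (¬r ∧ ¬a)]) = {m7, m8}, so the formula holds at m7.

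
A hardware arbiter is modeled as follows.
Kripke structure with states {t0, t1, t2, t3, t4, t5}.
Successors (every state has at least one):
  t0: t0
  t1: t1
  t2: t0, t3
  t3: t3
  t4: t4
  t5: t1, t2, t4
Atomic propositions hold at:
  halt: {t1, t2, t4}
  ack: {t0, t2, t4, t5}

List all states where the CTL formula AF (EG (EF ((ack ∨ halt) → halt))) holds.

{t1, t2, t3, t4, t5}

Sat(ack ∨ halt) = {t0, t1, t2, t4, t5}
Sat((ack ∨ halt) → halt) = {t1, t2, t3, t4}
EF ((ack ∨ halt) → halt): least fixpoint, start Z0 = {t1, t2, t3, t4}, add states with some successor in Z. Z1 = {t1, t2, t3, t4, t5}; fixed.
Sat(EF ((ack ∨ halt) → halt)) = {t1, t2, t3, t4, t5}
EG (EF ((ack ∨ halt) → halt)): greatest fixpoint, start Z0 = {t1, t2, t3, t4, t5}, keep only states in Sat with some successor in Z. Already a fixed point.
Sat(EG (EF ((ack ∨ halt) → halt))) = {t1, t2, t3, t4, t5}
AF (EG (EF ((ack ∨ halt) → halt))): least fixpoint, start Z0 = {t1, t2, t3, t4, t5}, add states with every successor in Z. Already a fixed point.
Sat(AF (EG (EF ((ack ∨ halt) → halt)))) = {t1, t2, t3, t4, t5}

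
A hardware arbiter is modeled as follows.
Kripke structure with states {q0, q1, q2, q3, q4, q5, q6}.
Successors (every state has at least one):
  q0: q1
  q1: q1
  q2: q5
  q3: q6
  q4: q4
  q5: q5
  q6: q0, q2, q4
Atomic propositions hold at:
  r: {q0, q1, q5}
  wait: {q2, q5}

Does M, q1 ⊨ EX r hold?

Sat(EX r) = {s : some successor in {q0, q1, q5}} = {q0, q1, q2, q5, q6}
q1 ∈ Sat(EX r) = {q0, q1, q2, q5, q6}, so the formula holds at q1.

Yes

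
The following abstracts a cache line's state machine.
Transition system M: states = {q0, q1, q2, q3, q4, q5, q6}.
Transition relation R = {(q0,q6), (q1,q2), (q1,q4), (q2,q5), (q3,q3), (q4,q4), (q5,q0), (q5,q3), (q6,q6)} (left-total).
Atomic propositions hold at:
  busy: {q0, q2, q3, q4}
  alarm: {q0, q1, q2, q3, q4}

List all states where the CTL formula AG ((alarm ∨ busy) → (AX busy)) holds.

{q3, q4, q6}

Sat(alarm ∨ busy) = {q0, q1, q2, q3, q4}
Sat(AX busy) = {s : every successor in {q0, q2, q3, q4}} = {q1, q3, q4, q5}
Sat((alarm ∨ busy) → (AX busy)) = {q1, q3, q4, q5, q6}
AG ((alarm ∨ busy) → (AX busy)): greatest fixpoint, start Z0 = {q1, q3, q4, q5, q6}, keep only states in Sat with every successor in Z. Z1 = {q3, q4, q6}; fixed.
Sat(AG ((alarm ∨ busy) → (AX busy))) = {q3, q4, q6}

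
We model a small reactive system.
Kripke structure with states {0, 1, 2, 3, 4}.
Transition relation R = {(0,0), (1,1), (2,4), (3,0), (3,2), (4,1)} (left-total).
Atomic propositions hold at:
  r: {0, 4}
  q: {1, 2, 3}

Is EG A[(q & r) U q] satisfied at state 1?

Sat(q & r) = ∅
A[(q & r) U q]: least fixpoint, start Z0 = Sat(q) = {1, 2, 3}, add states in Sat(q & r) with every successor in Z. Already a fixed point.
Sat(A[(q & r) U q]) = {1, 2, 3}
EG A[(q & r) U q]: greatest fixpoint, start Z0 = {1, 2, 3}, keep only states in Sat with some successor in Z. Z1 = {1, 3}; Z2 = {1}; fixed.
Sat(EG A[(q & r) U q]) = {1}
1 ∈ Sat(EG A[(q & r) U q]) = {1}, so the formula holds at 1.

Yes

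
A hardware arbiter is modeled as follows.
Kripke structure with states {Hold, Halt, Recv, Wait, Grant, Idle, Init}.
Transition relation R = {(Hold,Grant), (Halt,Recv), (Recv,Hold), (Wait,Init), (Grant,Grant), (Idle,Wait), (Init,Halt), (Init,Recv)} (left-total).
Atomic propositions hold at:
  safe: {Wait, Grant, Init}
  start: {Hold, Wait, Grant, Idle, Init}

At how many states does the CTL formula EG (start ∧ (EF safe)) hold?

2

EF safe: least fixpoint, start Z0 = {Wait, Grant, Init}, add states with some successor in Z. Z1 = {Hold, Wait, Grant, Idle, Init}; Z2 = {Hold, Recv, Wait, Grant, Idle, Init}; Z3 = {Hold, Halt, Recv, Wait, Grant, Idle, Init}; fixed.
Sat(EF safe) = {Hold, Halt, Recv, Wait, Grant, Idle, Init}
Sat(start ∧ (EF safe)) = {Hold, Wait, Grant, Idle, Init}
EG (start ∧ (EF safe)): greatest fixpoint, start Z0 = {Hold, Wait, Grant, Idle, Init}, keep only states in Sat with some successor in Z. Z1 = {Hold, Wait, Grant, Idle}; Z2 = {Hold, Grant, Idle}; Z3 = {Hold, Grant}; fixed.
Sat(EG (start ∧ (EF safe))) = {Hold, Grant}
|Sat(EG (start ∧ (EF safe)))| = |{Hold, Grant}| = 2.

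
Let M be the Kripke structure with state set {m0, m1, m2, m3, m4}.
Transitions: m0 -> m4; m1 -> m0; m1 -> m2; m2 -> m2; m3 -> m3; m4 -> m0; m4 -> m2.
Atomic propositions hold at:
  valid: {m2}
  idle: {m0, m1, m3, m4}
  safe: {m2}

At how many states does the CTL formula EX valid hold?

3

Sat(EX valid) = {s : some successor in {m2}} = {m1, m2, m4}
|Sat(EX valid)| = |{m1, m2, m4}| = 3.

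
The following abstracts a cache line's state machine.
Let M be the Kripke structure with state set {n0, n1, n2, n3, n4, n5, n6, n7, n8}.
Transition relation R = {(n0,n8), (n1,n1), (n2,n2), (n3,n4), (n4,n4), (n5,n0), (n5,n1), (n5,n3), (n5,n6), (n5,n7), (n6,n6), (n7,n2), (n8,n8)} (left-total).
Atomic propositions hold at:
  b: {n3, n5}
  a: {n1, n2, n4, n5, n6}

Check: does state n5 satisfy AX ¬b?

No

Sat(¬b) = {n0, n1, n2, n4, n6, n7, n8}
Sat(AX ¬b) = {s : every successor in {n0, n1, n2, n4, n6, n7, n8}} = {n0, n1, n2, n3, n4, n6, n7, n8}
n5 ∉ Sat(AX ¬b) = {n0, n1, n2, n3, n4, n6, n7, n8}, so the formula does not hold at n5.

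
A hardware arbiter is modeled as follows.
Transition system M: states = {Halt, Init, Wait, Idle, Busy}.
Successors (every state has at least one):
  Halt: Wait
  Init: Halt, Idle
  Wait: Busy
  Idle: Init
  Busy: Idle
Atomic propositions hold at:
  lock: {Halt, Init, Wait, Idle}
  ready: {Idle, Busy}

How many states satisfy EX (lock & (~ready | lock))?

Sat(~ready) = {Halt, Init, Wait}
Sat(~ready | lock) = {Halt, Init, Wait, Idle}
Sat(lock & (~ready | lock)) = {Halt, Init, Wait, Idle}
Sat(EX (lock & (~ready | lock))) = {s : some successor in {Halt, Init, Wait, Idle}} = {Halt, Init, Idle, Busy}
|Sat(EX (lock & (~ready | lock)))| = |{Halt, Init, Idle, Busy}| = 4.

4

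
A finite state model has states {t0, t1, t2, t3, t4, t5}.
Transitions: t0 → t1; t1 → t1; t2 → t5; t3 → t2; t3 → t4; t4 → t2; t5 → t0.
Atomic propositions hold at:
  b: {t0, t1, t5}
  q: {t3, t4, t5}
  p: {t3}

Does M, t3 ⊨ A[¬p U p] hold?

Yes

Sat(¬p) = {t0, t1, t2, t4, t5}
A[¬p U p]: least fixpoint, start Z0 = Sat(p) = {t3}, add states in Sat(¬p) with every successor in Z. Already a fixed point.
Sat(A[¬p U p]) = {t3}
t3 ∈ Sat(A[¬p U p]) = {t3}, so the formula holds at t3.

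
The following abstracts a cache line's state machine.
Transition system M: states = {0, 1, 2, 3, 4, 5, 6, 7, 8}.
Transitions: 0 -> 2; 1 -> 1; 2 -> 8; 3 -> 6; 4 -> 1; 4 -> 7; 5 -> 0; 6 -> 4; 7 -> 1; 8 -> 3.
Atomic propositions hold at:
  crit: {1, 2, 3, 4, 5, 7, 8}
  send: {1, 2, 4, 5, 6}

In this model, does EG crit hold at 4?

Yes

EG crit: greatest fixpoint, start Z0 = {1, 2, 3, 4, 5, 7, 8}, keep only states in Sat with some successor in Z. Z1 = {1, 2, 4, 7, 8}; Z2 = {1, 2, 4, 7}; Z3 = {1, 4, 7}; fixed.
Sat(EG crit) = {1, 4, 7}
4 ∈ Sat(EG crit) = {1, 4, 7}, so the formula holds at 4.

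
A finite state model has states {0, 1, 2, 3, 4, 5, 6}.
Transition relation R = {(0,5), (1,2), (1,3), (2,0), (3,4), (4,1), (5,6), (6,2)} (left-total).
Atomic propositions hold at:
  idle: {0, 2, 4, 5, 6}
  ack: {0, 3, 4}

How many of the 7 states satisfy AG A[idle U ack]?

4

A[idle U ack]: least fixpoint, start Z0 = Sat(ack) = {0, 3, 4}, add states in Sat(idle) with every successor in Z. Z1 = {0, 2, 3, 4}; Z2 = {0, 2, 3, 4, 6}; Z3 = {0, 2, 3, 4, 5, 6}; fixed.
Sat(A[idle U ack]) = {0, 2, 3, 4, 5, 6}
AG A[idle U ack]: greatest fixpoint, start Z0 = {0, 2, 3, 4, 5, 6}, keep only states in Sat with every successor in Z. Z1 = {0, 2, 3, 5, 6}; Z2 = {0, 2, 5, 6}; fixed.
Sat(AG A[idle U ack]) = {0, 2, 5, 6}
|Sat(AG A[idle U ack])| = |{0, 2, 5, 6}| = 4.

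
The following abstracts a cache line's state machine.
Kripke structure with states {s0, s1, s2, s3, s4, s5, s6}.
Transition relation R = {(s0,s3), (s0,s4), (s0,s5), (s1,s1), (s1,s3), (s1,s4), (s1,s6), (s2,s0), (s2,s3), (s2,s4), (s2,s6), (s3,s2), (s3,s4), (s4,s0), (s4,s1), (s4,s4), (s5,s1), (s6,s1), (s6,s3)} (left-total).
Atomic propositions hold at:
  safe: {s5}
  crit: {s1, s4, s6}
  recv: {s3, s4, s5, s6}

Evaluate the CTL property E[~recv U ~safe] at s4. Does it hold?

Sat(~recv) = {s0, s1, s2}
Sat(~safe) = {s0, s1, s2, s3, s4, s6}
E[~recv U ~safe]: least fixpoint, start Z0 = Sat(~safe) = {s0, s1, s2, s3, s4, s6}, add states in Sat(~recv) with some successor in Z. Already a fixed point.
Sat(E[~recv U ~safe]) = {s0, s1, s2, s3, s4, s6}
s4 ∈ Sat(E[~recv U ~safe]) = {s0, s1, s2, s3, s4, s6}, so the formula holds at s4.

Yes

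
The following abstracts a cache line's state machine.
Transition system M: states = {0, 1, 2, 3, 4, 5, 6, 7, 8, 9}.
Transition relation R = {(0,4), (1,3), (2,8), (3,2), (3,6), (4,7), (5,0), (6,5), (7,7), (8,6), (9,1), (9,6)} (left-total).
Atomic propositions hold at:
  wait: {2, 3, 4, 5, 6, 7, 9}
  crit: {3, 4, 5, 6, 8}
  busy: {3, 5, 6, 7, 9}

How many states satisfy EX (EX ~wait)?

Sat(~wait) = {0, 1, 8}
Sat(EX ~wait) = {s : some successor in {0, 1, 8}} = {2, 5, 9}
Sat(EX (EX ~wait)) = {s : some successor in {2, 5, 9}} = {3, 6}
|Sat(EX (EX ~wait))| = |{3, 6}| = 2.

2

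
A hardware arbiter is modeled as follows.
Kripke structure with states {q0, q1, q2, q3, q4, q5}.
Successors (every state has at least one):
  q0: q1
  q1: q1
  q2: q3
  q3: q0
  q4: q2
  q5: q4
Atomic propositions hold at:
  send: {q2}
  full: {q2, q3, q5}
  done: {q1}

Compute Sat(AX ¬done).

{q2, q3, q4, q5}

Sat(¬done) = {q0, q2, q3, q4, q5}
Sat(AX ¬done) = {s : every successor in {q0, q2, q3, q4, q5}} = {q2, q3, q4, q5}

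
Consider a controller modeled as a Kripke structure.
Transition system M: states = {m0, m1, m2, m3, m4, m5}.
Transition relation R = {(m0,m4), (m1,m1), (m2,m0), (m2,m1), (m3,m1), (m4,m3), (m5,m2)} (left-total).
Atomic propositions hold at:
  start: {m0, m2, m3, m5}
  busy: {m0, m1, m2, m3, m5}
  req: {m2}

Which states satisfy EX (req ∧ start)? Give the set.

{m5}

Sat(req ∧ start) = {m2}
Sat(EX (req ∧ start)) = {s : some successor in {m2}} = {m5}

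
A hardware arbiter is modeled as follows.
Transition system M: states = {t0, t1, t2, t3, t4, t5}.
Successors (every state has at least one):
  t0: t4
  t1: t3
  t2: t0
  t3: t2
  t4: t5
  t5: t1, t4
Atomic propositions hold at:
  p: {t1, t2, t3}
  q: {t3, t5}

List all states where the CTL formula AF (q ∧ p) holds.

{t1, t3}

Sat(q ∧ p) = {t3}
AF (q ∧ p): least fixpoint, start Z0 = {t3}, add states with every successor in Z. Z1 = {t1, t3}; fixed.
Sat(AF (q ∧ p)) = {t1, t3}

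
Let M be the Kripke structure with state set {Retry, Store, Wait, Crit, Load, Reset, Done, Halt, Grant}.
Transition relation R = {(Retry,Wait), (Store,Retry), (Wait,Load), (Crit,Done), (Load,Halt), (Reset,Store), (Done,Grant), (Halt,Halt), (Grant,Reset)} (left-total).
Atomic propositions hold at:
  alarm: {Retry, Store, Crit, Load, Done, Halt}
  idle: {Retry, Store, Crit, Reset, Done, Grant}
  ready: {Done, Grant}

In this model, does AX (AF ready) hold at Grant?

AF ready: least fixpoint, start Z0 = {Done, Grant}, add states with every successor in Z. Z1 = {Crit, Done, Grant}; fixed.
Sat(AF ready) = {Crit, Done, Grant}
Sat(AX (AF ready)) = {s : every successor in {Crit, Done, Grant}} = {Crit, Done}
Grant ∉ Sat(AX (AF ready)) = {Crit, Done}, so the formula does not hold at Grant.

No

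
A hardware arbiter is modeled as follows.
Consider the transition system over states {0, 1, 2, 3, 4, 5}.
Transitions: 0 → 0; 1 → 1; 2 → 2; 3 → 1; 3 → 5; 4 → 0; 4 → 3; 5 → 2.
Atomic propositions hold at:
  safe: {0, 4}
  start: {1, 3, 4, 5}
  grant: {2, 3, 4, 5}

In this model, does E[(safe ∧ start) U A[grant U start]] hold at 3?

Sat(safe ∧ start) = {4}
A[grant U start]: least fixpoint, start Z0 = Sat(start) = {1, 3, 4, 5}, add states in Sat(grant) with every successor in Z. Already a fixed point.
Sat(A[grant U start]) = {1, 3, 4, 5}
E[(safe ∧ start) U A[grant U start]]: least fixpoint, start Z0 = Sat(A[grant U start]) = {1, 3, 4, 5}, add states in Sat(safe ∧ start) with some successor in Z. Already a fixed point.
Sat(E[(safe ∧ start) U A[grant U start]]) = {1, 3, 4, 5}
3 ∈ Sat(E[(safe ∧ start) U A[grant U start]]) = {1, 3, 4, 5}, so the formula holds at 3.

Yes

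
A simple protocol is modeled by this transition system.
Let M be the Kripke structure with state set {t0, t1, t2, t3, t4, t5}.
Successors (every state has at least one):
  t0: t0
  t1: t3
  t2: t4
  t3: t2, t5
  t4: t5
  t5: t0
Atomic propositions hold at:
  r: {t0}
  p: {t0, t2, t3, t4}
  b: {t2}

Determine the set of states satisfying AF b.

AF b: least fixpoint, start Z0 = {t2}, add states with every successor in Z. Already a fixed point.
Sat(AF b) = {t2}

{t2}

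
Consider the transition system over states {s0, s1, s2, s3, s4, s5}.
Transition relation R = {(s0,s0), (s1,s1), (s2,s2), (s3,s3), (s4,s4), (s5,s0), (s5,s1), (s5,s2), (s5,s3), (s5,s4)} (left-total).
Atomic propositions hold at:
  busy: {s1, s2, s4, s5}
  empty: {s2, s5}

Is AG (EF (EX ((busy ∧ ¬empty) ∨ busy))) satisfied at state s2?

Yes

Sat(¬empty) = {s0, s1, s3, s4}
Sat(busy ∧ ¬empty) = {s1, s4}
Sat((busy ∧ ¬empty) ∨ busy) = {s1, s2, s4, s5}
Sat(EX ((busy ∧ ¬empty) ∨ busy)) = {s : some successor in {s1, s2, s4, s5}} = {s1, s2, s4, s5}
EF (EX ((busy ∧ ¬empty) ∨ busy)): least fixpoint, start Z0 = {s1, s2, s4, s5}, add states with some successor in Z. Already a fixed point.
Sat(EF (EX ((busy ∧ ¬empty) ∨ busy))) = {s1, s2, s4, s5}
AG (EF (EX ((busy ∧ ¬empty) ∨ busy))): greatest fixpoint, start Z0 = {s1, s2, s4, s5}, keep only states in Sat with every successor in Z. Z1 = {s1, s2, s4}; fixed.
Sat(AG (EF (EX ((busy ∧ ¬empty) ∨ busy)))) = {s1, s2, s4}
s2 ∈ Sat(AG (EF (EX ((busy ∧ ¬empty) ∨ busy)))) = {s1, s2, s4}, so the formula holds at s2.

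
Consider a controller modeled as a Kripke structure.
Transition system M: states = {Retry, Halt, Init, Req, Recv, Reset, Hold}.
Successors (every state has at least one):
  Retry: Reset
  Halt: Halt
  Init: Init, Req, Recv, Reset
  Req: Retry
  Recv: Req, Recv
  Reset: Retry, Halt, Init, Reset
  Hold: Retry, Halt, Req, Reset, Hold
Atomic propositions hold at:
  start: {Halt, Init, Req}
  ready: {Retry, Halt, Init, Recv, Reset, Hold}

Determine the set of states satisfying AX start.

Sat(AX start) = {s : every successor in {Halt, Init, Req}} = {Halt}

{Halt}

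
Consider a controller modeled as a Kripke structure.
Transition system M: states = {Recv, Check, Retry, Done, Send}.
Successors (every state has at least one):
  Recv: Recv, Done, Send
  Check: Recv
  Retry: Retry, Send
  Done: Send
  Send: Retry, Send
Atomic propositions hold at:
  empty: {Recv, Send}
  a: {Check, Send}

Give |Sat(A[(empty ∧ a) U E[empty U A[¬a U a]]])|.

4

Sat(empty ∧ a) = {Send}
Sat(¬a) = {Recv, Retry, Done}
A[¬a U a]: least fixpoint, start Z0 = Sat(a) = {Check, Send}, add states in Sat(¬a) with every successor in Z. Z1 = {Check, Done, Send}; fixed.
Sat(A[¬a U a]) = {Check, Done, Send}
E[empty U A[¬a U a]]: least fixpoint, start Z0 = Sat(A[¬a U a]) = {Check, Done, Send}, add states in Sat(empty) with some successor in Z. Z1 = {Recv, Check, Done, Send}; fixed.
Sat(E[empty U A[¬a U a]]) = {Recv, Check, Done, Send}
A[(empty ∧ a) U E[empty U A[¬a U a]]]: least fixpoint, start Z0 = Sat(E[empty U A[¬a U a]]) = {Recv, Check, Done, Send}, add states in Sat(empty ∧ a) with every successor in Z. Already a fixed point.
Sat(A[(empty ∧ a) U E[empty U A[¬a U a]]]) = {Recv, Check, Done, Send}
|Sat(A[(empty ∧ a) U E[empty U A[¬a U a]]])| = |{Recv, Check, Done, Send}| = 4.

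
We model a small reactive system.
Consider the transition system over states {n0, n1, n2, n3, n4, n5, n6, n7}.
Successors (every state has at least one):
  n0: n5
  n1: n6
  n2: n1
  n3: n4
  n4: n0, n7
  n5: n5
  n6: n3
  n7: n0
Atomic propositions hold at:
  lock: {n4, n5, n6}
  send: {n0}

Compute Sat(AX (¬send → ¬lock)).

{n2, n4, n6, n7}

Sat(¬send) = {n1, n2, n3, n4, n5, n6, n7}
Sat(¬lock) = {n0, n1, n2, n3, n7}
Sat(¬send → ¬lock) = {n0, n1, n2, n3, n7}
Sat(AX (¬send → ¬lock)) = {s : every successor in {n0, n1, n2, n3, n7}} = {n2, n4, n6, n7}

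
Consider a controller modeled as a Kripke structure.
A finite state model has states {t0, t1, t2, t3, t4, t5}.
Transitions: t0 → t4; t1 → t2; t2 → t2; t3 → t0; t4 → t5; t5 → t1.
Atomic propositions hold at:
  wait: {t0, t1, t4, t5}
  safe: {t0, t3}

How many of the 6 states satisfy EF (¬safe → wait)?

5

Sat(¬safe) = {t1, t2, t4, t5}
Sat(¬safe → wait) = {t0, t1, t3, t4, t5}
EF (¬safe → wait): least fixpoint, start Z0 = {t0, t1, t3, t4, t5}, add states with some successor in Z. Already a fixed point.
Sat(EF (¬safe → wait)) = {t0, t1, t3, t4, t5}
|Sat(EF (¬safe → wait))| = |{t0, t1, t3, t4, t5}| = 5.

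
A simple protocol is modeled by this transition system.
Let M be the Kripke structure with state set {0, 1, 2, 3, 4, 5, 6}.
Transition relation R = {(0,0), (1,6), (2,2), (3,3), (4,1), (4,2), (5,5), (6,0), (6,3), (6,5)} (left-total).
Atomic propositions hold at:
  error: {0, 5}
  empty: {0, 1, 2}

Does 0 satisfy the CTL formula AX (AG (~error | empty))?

Yes

Sat(~error) = {1, 2, 3, 4, 6}
Sat(~error | empty) = {0, 1, 2, 3, 4, 6}
AG (~error | empty): greatest fixpoint, start Z0 = {0, 1, 2, 3, 4, 6}, keep only states in Sat with every successor in Z. Z1 = {0, 1, 2, 3, 4}; Z2 = {0, 2, 3, 4}; Z3 = {0, 2, 3}; fixed.
Sat(AG (~error | empty)) = {0, 2, 3}
Sat(AX (AG (~error | empty))) = {s : every successor in {0, 2, 3}} = {0, 2, 3}
0 ∈ Sat(AX (AG (~error | empty))) = {0, 2, 3}, so the formula holds at 0.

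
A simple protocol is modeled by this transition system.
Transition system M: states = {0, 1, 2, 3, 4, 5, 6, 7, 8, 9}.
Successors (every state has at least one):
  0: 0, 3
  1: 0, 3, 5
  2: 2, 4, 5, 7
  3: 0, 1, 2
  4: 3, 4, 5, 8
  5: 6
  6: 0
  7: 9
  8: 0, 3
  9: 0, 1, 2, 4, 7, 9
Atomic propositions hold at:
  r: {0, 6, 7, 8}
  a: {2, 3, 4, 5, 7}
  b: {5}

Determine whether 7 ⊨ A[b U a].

A[b U a]: least fixpoint, start Z0 = Sat(a) = {2, 3, 4, 5, 7}, add states in Sat(b) with every successor in Z. Already a fixed point.
Sat(A[b U a]) = {2, 3, 4, 5, 7}
7 ∈ Sat(A[b U a]) = {2, 3, 4, 5, 7}, so the formula holds at 7.

Yes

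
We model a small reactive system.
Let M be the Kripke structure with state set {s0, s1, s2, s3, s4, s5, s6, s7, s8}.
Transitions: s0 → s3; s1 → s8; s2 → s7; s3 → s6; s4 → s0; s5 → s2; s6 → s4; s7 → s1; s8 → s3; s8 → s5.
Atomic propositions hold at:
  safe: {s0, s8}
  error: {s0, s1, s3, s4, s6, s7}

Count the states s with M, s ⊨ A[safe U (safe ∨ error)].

7

Sat(safe ∨ error) = {s0, s1, s3, s4, s6, s7, s8}
A[safe U (safe ∨ error)]: least fixpoint, start Z0 = Sat((safe ∨ error)) = {s0, s1, s3, s4, s6, s7, s8}, add states in Sat(safe) with every successor in Z. Already a fixed point.
Sat(A[safe U (safe ∨ error)]) = {s0, s1, s3, s4, s6, s7, s8}
|Sat(A[safe U (safe ∨ error)])| = |{s0, s1, s3, s4, s6, s7, s8}| = 7.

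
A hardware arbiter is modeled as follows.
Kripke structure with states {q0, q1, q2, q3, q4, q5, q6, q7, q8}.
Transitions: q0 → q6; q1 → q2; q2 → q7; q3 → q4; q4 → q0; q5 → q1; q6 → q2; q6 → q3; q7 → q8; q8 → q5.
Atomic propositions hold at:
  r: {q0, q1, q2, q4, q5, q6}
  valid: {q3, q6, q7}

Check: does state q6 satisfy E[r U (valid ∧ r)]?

Sat(valid ∧ r) = {q6}
E[r U (valid ∧ r)]: least fixpoint, start Z0 = Sat((valid ∧ r)) = {q6}, add states in Sat(r) with some successor in Z. Z1 = {q0, q6}; Z2 = {q0, q4, q6}; fixed.
Sat(E[r U (valid ∧ r)]) = {q0, q4, q6}
q6 ∈ Sat(E[r U (valid ∧ r)]) = {q0, q4, q6}, so the formula holds at q6.

Yes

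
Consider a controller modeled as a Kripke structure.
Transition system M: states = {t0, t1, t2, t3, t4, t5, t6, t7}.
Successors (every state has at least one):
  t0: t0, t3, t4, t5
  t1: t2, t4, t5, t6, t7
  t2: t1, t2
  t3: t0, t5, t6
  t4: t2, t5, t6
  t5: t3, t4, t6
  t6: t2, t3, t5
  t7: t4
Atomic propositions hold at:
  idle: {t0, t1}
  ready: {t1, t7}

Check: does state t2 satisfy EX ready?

Yes

Sat(EX ready) = {s : some successor in {t1, t7}} = {t1, t2}
t2 ∈ Sat(EX ready) = {t1, t2}, so the formula holds at t2.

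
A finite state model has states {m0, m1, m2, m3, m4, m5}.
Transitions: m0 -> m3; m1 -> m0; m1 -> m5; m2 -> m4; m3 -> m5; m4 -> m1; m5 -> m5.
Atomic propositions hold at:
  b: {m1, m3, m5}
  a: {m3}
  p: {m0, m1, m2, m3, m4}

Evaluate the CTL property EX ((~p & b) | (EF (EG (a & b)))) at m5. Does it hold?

Yes

Sat(~p) = {m5}
Sat(~p & b) = {m5}
Sat(a & b) = {m3}
EG (a & b): greatest fixpoint, start Z0 = {m3}, keep only states in Sat with some successor in Z. Z1 = ∅; fixed.
Sat(EG (a & b)) = ∅
EF (EG (a & b)): least fixpoint, start Z0 = ∅, add states with some successor in Z. Already a fixed point.
Sat(EF (EG (a & b))) = ∅
Sat((~p & b) | (EF (EG (a & b)))) = {m5}
Sat(EX ((~p & b) | (EF (EG (a & b))))) = {s : some successor in {m5}} = {m1, m3, m5}
m5 ∈ Sat(EX ((~p & b) | (EF (EG (a & b))))) = {m1, m3, m5}, so the formula holds at m5.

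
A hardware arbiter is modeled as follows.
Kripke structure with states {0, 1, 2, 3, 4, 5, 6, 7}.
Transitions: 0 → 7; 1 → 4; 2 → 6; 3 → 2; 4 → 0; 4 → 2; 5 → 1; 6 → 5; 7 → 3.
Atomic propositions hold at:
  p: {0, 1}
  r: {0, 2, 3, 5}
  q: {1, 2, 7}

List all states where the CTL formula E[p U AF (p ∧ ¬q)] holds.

Sat(¬q) = {0, 3, 4, 5, 6}
Sat(p ∧ ¬q) = {0}
AF (p ∧ ¬q): least fixpoint, start Z0 = {0}, add states with every successor in Z. Already a fixed point.
Sat(AF (p ∧ ¬q)) = {0}
E[p U AF (p ∧ ¬q)]: least fixpoint, start Z0 = Sat(AF (p ∧ ¬q)) = {0}, add states in Sat(p) with some successor in Z. Already a fixed point.
Sat(E[p U AF (p ∧ ¬q)]) = {0}

{0}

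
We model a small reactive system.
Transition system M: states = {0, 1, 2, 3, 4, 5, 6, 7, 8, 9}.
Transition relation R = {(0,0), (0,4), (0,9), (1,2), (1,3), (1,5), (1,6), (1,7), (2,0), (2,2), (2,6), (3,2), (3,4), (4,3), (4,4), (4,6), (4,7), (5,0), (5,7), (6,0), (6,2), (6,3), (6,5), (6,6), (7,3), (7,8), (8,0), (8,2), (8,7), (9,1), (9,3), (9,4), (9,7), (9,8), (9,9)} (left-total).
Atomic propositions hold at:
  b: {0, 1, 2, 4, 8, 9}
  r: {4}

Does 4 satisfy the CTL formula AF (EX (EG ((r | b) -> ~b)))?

Sat(r | b) = {0, 1, 2, 4, 8, 9}
Sat(~b) = {3, 5, 6, 7}
Sat((r | b) -> ~b) = {3, 5, 6, 7}
EG ((r | b) -> ~b): greatest fixpoint, start Z0 = {3, 5, 6, 7}, keep only states in Sat with some successor in Z. Z1 = {5, 6, 7}; Z2 = {5, 6}; Z3 = {6}; fixed.
Sat(EG ((r | b) -> ~b)) = {6}
Sat(EX (EG ((r | b) -> ~b))) = {s : some successor in {6}} = {1, 2, 4, 6}
AF (EX (EG ((r | b) -> ~b))): least fixpoint, start Z0 = {1, 2, 4, 6}, add states with every successor in Z. Z1 = {1, 2, 3, 4, 6}; fixed.
Sat(AF (EX (EG ((r | b) -> ~b)))) = {1, 2, 3, 4, 6}
4 ∈ Sat(AF (EX (EG ((r | b) -> ~b)))) = {1, 2, 3, 4, 6}, so the formula holds at 4.

Yes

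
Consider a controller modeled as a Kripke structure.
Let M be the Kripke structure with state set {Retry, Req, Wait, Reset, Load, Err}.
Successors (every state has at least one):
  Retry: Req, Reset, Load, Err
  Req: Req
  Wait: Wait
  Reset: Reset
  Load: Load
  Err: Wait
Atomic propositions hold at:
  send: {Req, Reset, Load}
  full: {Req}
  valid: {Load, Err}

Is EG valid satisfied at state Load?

EG valid: greatest fixpoint, start Z0 = {Load, Err}, keep only states in Sat with some successor in Z. Z1 = {Load}; fixed.
Sat(EG valid) = {Load}
Load ∈ Sat(EG valid) = {Load}, so the formula holds at Load.

Yes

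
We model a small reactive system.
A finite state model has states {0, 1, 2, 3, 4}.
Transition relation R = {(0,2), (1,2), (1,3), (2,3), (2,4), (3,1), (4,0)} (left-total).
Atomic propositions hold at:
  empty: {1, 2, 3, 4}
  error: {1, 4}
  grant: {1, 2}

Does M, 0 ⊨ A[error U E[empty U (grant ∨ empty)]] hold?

Sat(grant ∨ empty) = {1, 2, 3, 4}
E[empty U (grant ∨ empty)]: least fixpoint, start Z0 = Sat((grant ∨ empty)) = {1, 2, 3, 4}, add states in Sat(empty) with some successor in Z. Already a fixed point.
Sat(E[empty U (grant ∨ empty)]) = {1, 2, 3, 4}
A[error U E[empty U (grant ∨ empty)]]: least fixpoint, start Z0 = Sat(E[empty U (grant ∨ empty)]) = {1, 2, 3, 4}, add states in Sat(error) with every successor in Z. Already a fixed point.
Sat(A[error U E[empty U (grant ∨ empty)]]) = {1, 2, 3, 4}
0 ∉ Sat(A[error U E[empty U (grant ∨ empty)]]) = {1, 2, 3, 4}, so the formula does not hold at 0.

No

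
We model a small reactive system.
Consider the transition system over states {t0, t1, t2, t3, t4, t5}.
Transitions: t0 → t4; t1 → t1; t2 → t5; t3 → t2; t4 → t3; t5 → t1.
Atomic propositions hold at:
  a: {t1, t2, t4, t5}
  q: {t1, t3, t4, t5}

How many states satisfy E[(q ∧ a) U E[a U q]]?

Sat(q ∧ a) = {t1, t4, t5}
E[a U q]: least fixpoint, start Z0 = Sat(q) = {t1, t3, t4, t5}, add states in Sat(a) with some successor in Z. Z1 = {t1, t2, t3, t4, t5}; fixed.
Sat(E[a U q]) = {t1, t2, t3, t4, t5}
E[(q ∧ a) U E[a U q]]: least fixpoint, start Z0 = Sat(E[a U q]) = {t1, t2, t3, t4, t5}, add states in Sat(q ∧ a) with some successor in Z. Already a fixed point.
Sat(E[(q ∧ a) U E[a U q]]) = {t1, t2, t3, t4, t5}
|Sat(E[(q ∧ a) U E[a U q]])| = |{t1, t2, t3, t4, t5}| = 5.

5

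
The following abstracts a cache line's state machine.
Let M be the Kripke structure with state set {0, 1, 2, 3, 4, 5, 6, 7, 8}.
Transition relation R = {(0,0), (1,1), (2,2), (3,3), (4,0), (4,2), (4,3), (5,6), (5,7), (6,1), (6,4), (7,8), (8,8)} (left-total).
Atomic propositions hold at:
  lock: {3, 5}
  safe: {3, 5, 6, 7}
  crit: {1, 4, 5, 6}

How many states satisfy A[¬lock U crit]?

4

Sat(¬lock) = {0, 1, 2, 4, 6, 7, 8}
A[¬lock U crit]: least fixpoint, start Z0 = Sat(crit) = {1, 4, 5, 6}, add states in Sat(¬lock) with every successor in Z. Already a fixed point.
Sat(A[¬lock U crit]) = {1, 4, 5, 6}
|Sat(A[¬lock U crit])| = |{1, 4, 5, 6}| = 4.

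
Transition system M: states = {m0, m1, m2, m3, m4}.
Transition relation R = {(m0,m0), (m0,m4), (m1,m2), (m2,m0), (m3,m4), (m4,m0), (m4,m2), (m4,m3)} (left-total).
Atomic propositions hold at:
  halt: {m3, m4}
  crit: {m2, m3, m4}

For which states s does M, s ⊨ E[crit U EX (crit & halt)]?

Sat(crit & halt) = {m3, m4}
Sat(EX (crit & halt)) = {s : some successor in {m3, m4}} = {m0, m3, m4}
E[crit U EX (crit & halt)]: least fixpoint, start Z0 = Sat(EX (crit & halt)) = {m0, m3, m4}, add states in Sat(crit) with some successor in Z. Z1 = {m0, m2, m3, m4}; fixed.
Sat(E[crit U EX (crit & halt)]) = {m0, m2, m3, m4}

{m0, m2, m3, m4}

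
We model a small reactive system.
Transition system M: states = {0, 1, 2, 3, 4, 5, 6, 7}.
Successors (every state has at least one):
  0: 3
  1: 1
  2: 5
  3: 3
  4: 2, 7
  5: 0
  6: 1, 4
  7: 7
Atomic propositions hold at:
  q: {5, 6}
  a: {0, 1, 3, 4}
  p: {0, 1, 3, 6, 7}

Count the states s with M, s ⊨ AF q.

AF q: least fixpoint, start Z0 = {5, 6}, add states with every successor in Z. Z1 = {2, 5, 6}; fixed.
Sat(AF q) = {2, 5, 6}
|Sat(AF q)| = |{2, 5, 6}| = 3.

3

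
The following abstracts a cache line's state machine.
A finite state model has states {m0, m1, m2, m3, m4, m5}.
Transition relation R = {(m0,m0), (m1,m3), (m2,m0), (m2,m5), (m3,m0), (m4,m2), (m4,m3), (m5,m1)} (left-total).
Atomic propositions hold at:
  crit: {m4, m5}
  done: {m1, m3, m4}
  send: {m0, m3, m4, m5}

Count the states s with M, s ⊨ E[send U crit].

E[send U crit]: least fixpoint, start Z0 = Sat(crit) = {m4, m5}, add states in Sat(send) with some successor in Z. Already a fixed point.
Sat(E[send U crit]) = {m4, m5}
|Sat(E[send U crit])| = |{m4, m5}| = 2.

2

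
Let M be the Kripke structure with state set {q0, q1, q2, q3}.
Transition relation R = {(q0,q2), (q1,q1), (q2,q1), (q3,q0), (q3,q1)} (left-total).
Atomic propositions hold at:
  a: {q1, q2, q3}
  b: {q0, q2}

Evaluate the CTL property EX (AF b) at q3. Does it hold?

AF b: least fixpoint, start Z0 = {q0, q2}, add states with every successor in Z. Already a fixed point.
Sat(AF b) = {q0, q2}
Sat(EX (AF b)) = {s : some successor in {q0, q2}} = {q0, q3}
q3 ∈ Sat(EX (AF b)) = {q0, q3}, so the formula holds at q3.

Yes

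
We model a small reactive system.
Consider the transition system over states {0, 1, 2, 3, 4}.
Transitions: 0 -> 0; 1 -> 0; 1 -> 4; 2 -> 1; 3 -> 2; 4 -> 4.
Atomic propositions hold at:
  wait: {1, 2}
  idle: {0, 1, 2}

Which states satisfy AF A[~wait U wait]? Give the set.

Sat(~wait) = {0, 3, 4}
A[~wait U wait]: least fixpoint, start Z0 = Sat(wait) = {1, 2}, add states in Sat(~wait) with every successor in Z. Z1 = {1, 2, 3}; fixed.
Sat(A[~wait U wait]) = {1, 2, 3}
AF A[~wait U wait]: least fixpoint, start Z0 = {1, 2, 3}, add states with every successor in Z. Already a fixed point.
Sat(AF A[~wait U wait]) = {1, 2, 3}

{1, 2, 3}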